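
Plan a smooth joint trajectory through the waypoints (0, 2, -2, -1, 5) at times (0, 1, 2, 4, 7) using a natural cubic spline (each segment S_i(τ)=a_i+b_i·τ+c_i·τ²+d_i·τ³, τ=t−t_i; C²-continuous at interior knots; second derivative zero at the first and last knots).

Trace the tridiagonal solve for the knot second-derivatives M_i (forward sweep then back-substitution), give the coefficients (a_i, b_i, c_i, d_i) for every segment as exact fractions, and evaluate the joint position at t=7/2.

  seg 0: a=0 b=403/107 c=0 d=-189/107
  seg 1: a=2 b=-164/107 c=-567/107 d=303/107
  seg 2: a=-2 b=-389/107 c=342/107 d=-483/856
  seg 3: a=-1 b=509/214 c=-81/428 d=9/428
S(7/2) = -14833/6848

Δ: Δ0=2, Δ1=-4, Δ2=1/2, Δ3=2
row 1: diag=4, rhs=-36; c'=1/4, d'=-9
row 2: denom=6−1·1/4=23/4; d'=(27−1·-9)/(23/4)=144/23
row 3: denom=10−2·8/23=214/23; d'=(9−2·144/23)/(214/23)=-81/214
back: M3=-81/214
back: M2=144/23−8/23·-81/214=684/107
back: M1=-9−1/4·684/107=-1134/107
M: M0=0, M1=-1134/107, M2=684/107, M3=-81/214, M4=0
seg 0: a=0, c=M0/2=0, d=(M1−M0)/(6·1)=-189/107, b=Δ0−h0·(2M0+M1)/6=403/107
seg 1: a=2, c=M1/2=-567/107, d=(M2−M1)/(6·1)=303/107, b=Δ1−h1·(2M1+M2)/6=-164/107
seg 2: a=-2, c=M2/2=342/107, d=(M3−M2)/(6·2)=-483/856, b=Δ2−h2·(2M2+M3)/6=-389/107
seg 3: a=-1, c=M3/2=-81/428, d=(M4−M3)/(6·3)=9/428, b=Δ3−h3·(2M3+M4)/6=509/214
t_q=7/2 → seg 2, τ=3/2; S=-2+-389/107·τ+342/107·τ²+-483/856·τ³=-14833/6848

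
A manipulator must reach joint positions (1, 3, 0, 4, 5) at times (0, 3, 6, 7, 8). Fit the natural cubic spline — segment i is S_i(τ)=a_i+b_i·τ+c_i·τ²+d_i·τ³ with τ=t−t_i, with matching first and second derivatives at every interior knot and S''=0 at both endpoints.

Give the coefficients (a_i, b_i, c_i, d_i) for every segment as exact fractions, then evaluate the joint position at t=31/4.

  seg 0: a=1 b=293/168 c=0 d=-181/1512
  seg 1: a=3 b=-125/84 c=-181/168 d=625/1512
  seg 2: a=0 b=77/24 c=37/14 d=-311/168
  seg 3: a=4 b=247/84 c=-163/56 d=163/168
S(31/4) = 17839/3584

Δ: Δ0=2/3, Δ1=-1, Δ2=4, Δ3=1
row 1: diag=12, rhs=-10; c'=1/4, d'=-5/6
row 2: denom=8−3·1/4=29/4; d'=(30−3·-5/6)/(29/4)=130/29
row 3: denom=4−1·4/29=112/29; d'=(-18−1·130/29)/(112/29)=-163/28
back: M3=-163/28
back: M2=130/29−4/29·-163/28=37/7
back: M1=-5/6−1/4·37/7=-181/84
M: M0=0, M1=-181/84, M2=37/7, M3=-163/28, M4=0
seg 0: a=1, c=M0/2=0, d=(M1−M0)/(6·3)=-181/1512, b=Δ0−h0·(2M0+M1)/6=293/168
seg 1: a=3, c=M1/2=-181/168, d=(M2−M1)/(6·3)=625/1512, b=Δ1−h1·(2M1+M2)/6=-125/84
seg 2: a=0, c=M2/2=37/14, d=(M3−M2)/(6·1)=-311/168, b=Δ2−h2·(2M2+M3)/6=77/24
seg 3: a=4, c=M3/2=-163/56, d=(M4−M3)/(6·1)=163/168, b=Δ3−h3·(2M3+M4)/6=247/84
t_q=31/4 → seg 3, τ=3/4; S=4+247/84·τ+-163/56·τ²+163/168·τ³=17839/3584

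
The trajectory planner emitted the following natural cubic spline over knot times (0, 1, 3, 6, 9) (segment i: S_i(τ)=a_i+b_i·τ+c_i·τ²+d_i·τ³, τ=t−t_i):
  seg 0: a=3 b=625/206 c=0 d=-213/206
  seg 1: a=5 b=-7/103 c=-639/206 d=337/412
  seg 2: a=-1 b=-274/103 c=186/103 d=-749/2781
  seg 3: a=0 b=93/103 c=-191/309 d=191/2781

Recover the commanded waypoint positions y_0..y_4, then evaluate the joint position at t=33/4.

y_0 = S_0(0) = a_0 = 3
y_1 = S_1(0) = a_1 = 5
y_2 = S_2(0) = a_2 = -1
y_3 = S_3(0) = a_3 = 0
y_4 = S_3(3) = -1
t_q=33/4 is in segment 3 (τ=9/4); S_3(τ)=-2079/6592

y_0=3 y_1=5 y_2=-1 y_3=0 y_4=-1
S(33/4) = -2079/6592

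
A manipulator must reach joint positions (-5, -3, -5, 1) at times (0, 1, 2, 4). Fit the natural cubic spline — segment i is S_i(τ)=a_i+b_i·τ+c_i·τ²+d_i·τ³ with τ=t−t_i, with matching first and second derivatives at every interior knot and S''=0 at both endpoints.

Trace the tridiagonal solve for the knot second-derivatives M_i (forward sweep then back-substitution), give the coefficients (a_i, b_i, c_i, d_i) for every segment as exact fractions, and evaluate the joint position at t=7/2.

  seg 0: a=-5 b=75/23 c=0 d=-29/23
  seg 1: a=-3 b=-12/23 c=-87/23 d=53/23
  seg 2: a=-5 b=-27/23 c=72/23 d=-12/23
S(7/2) = -34/23

Δ: Δ0=2, Δ1=-2, Δ2=3
row 1: diag=4, rhs=-24; c'=1/4, d'=-6
row 2: denom=6−1·1/4=23/4; d'=(30−1·-6)/(23/4)=144/23
back: M2=144/23
back: M1=-6−1/4·144/23=-174/23
M: M0=0, M1=-174/23, M2=144/23, M3=0
seg 0: a=-5, c=M0/2=0, d=(M1−M0)/(6·1)=-29/23, b=Δ0−h0·(2M0+M1)/6=75/23
seg 1: a=-3, c=M1/2=-87/23, d=(M2−M1)/(6·1)=53/23, b=Δ1−h1·(2M1+M2)/6=-12/23
seg 2: a=-5, c=M2/2=72/23, d=(M3−M2)/(6·2)=-12/23, b=Δ2−h2·(2M2+M3)/6=-27/23
t_q=7/2 → seg 2, τ=3/2; S=-5+-27/23·τ+72/23·τ²+-12/23·τ³=-34/23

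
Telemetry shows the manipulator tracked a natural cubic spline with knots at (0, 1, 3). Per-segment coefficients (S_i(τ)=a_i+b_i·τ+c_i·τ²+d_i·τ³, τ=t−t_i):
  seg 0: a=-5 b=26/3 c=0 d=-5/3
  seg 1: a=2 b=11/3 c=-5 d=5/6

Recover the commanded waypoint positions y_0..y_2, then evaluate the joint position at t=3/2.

y_0 = S_0(0) = a_0 = -5
y_1 = S_1(0) = a_1 = 2
y_2 = S_1(2) = -4
t_q=3/2 is in segment 1 (τ=1/2); S_1(τ)=43/16

y_0=-5 y_1=2 y_2=-4
S(3/2) = 43/16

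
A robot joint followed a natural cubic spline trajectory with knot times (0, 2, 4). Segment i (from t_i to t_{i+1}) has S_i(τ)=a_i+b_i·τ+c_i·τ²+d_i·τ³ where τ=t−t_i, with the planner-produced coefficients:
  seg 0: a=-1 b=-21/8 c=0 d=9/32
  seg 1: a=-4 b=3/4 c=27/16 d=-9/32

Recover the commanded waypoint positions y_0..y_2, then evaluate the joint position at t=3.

y_0 = S_0(0) = a_0 = -1
y_1 = S_1(0) = a_1 = -4
y_2 = S_1(2) = 2
t_q=3 is in segment 1 (τ=1); S_1(τ)=-59/32

y_0=-1 y_1=-4 y_2=2
S(3) = -59/32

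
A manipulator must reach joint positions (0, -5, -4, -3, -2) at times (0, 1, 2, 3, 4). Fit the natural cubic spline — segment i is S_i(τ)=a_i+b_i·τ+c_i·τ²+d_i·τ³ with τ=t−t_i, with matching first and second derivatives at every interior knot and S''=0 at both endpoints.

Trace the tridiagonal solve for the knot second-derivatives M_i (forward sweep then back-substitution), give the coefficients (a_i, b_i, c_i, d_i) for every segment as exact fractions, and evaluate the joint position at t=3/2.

Δ: Δ0=-5, Δ1=1, Δ2=1, Δ3=1
row 1: diag=4, rhs=36; c'=1/4, d'=9
row 2: denom=4−1·1/4=15/4; d'=(0−1·9)/(15/4)=-12/5
row 3: denom=4−1·4/15=56/15; d'=(0−1·-12/5)/(56/15)=9/14
back: M3=9/14
back: M2=-12/5−4/15·9/14=-18/7
back: M1=9−1/4·-18/7=135/14
M: M0=0, M1=135/14, M2=-18/7, M3=9/14, M4=0
seg 0: a=0, c=M0/2=0, d=(M1−M0)/(6·1)=45/28, b=Δ0−h0·(2M0+M1)/6=-185/28
seg 1: a=-5, c=M1/2=135/28, d=(M2−M1)/(6·1)=-57/28, b=Δ1−h1·(2M1+M2)/6=-25/14
seg 2: a=-4, c=M2/2=-9/7, d=(M3−M2)/(6·1)=15/28, b=Δ2−h2·(2M2+M3)/6=7/4
seg 3: a=-3, c=M3/2=9/28, d=(M4−M3)/(6·1)=-3/28, b=Δ3−h3·(2M3+M4)/6=11/14
t_q=3/2 → seg 1, τ=1/2; S=-5+-25/14·τ+135/28·τ²+-57/28·τ³=-1107/224

  seg 0: a=0 b=-185/28 c=0 d=45/28
  seg 1: a=-5 b=-25/14 c=135/28 d=-57/28
  seg 2: a=-4 b=7/4 c=-9/7 d=15/28
  seg 3: a=-3 b=11/14 c=9/28 d=-3/28
S(3/2) = -1107/224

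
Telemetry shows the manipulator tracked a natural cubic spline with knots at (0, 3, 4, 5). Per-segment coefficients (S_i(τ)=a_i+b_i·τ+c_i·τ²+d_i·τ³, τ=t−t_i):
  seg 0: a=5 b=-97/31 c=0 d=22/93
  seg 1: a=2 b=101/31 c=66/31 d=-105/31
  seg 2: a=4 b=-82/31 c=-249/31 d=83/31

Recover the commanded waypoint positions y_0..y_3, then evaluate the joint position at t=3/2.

y_0=5 y_1=2 y_2=4 y_3=-4
S(3/2) = 137/124

y_0 = S_0(0) = a_0 = 5
y_1 = S_1(0) = a_1 = 2
y_2 = S_2(0) = a_2 = 4
y_3 = S_2(1) = -4
t_q=3/2 is in segment 0 (τ=3/2); S_0(τ)=137/124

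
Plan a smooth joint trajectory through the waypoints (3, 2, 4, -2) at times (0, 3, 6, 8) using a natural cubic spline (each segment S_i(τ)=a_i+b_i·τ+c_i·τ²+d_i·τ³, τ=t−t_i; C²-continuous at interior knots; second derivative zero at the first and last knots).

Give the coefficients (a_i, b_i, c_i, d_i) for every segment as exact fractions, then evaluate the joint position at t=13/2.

  seg 0: a=3 b=-100/111 c=0 d=7/111
  seg 1: a=2 b=89/111 c=21/37 d=-68/333
  seg 2: a=4 b=-145/111 c=-47/37 d=47/222
S(13/2) = 1809/592

Δ: Δ0=-1/3, Δ1=2/3, Δ2=-3
row 1: diag=12, rhs=6; c'=1/4, d'=1/2
row 2: denom=10−3·1/4=37/4; d'=(-22−3·1/2)/(37/4)=-94/37
back: M2=-94/37
back: M1=1/2−1/4·-94/37=42/37
M: M0=0, M1=42/37, M2=-94/37, M3=0
seg 0: a=3, c=M0/2=0, d=(M1−M0)/(6·3)=7/111, b=Δ0−h0·(2M0+M1)/6=-100/111
seg 1: a=2, c=M1/2=21/37, d=(M2−M1)/(6·3)=-68/333, b=Δ1−h1·(2M1+M2)/6=89/111
seg 2: a=4, c=M2/2=-47/37, d=(M3−M2)/(6·2)=47/222, b=Δ2−h2·(2M2+M3)/6=-145/111
t_q=13/2 → seg 2, τ=1/2; S=4+-145/111·τ+-47/37·τ²+47/222·τ³=1809/592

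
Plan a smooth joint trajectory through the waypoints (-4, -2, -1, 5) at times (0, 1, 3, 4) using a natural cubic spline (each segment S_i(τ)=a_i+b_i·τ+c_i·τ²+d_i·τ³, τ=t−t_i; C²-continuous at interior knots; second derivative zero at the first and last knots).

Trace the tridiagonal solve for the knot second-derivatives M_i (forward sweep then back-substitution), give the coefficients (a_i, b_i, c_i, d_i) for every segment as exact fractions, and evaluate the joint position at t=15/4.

Δ: Δ0=2, Δ1=1/2, Δ2=6
row 1: diag=6, rhs=-9; c'=1/3, d'=-3/2
row 2: denom=6−2·1/3=16/3; d'=(33−2·-3/2)/(16/3)=27/4
back: M2=27/4
back: M1=-3/2−1/3·27/4=-15/4
M: M0=0, M1=-15/4, M2=27/4, M3=0
seg 0: a=-4, c=M0/2=0, d=(M1−M0)/(6·1)=-5/8, b=Δ0−h0·(2M0+M1)/6=21/8
seg 1: a=-2, c=M1/2=-15/8, d=(M2−M1)/(6·2)=7/8, b=Δ1−h1·(2M1+M2)/6=3/4
seg 2: a=-1, c=M2/2=27/8, d=(M3−M2)/(6·1)=-9/8, b=Δ2−h2·(2M2+M3)/6=15/4
t_q=15/4 → seg 2, τ=3/4; S=-1+15/4·τ+27/8·τ²+-9/8·τ³=1657/512

  seg 0: a=-4 b=21/8 c=0 d=-5/8
  seg 1: a=-2 b=3/4 c=-15/8 d=7/8
  seg 2: a=-1 b=15/4 c=27/8 d=-9/8
S(15/4) = 1657/512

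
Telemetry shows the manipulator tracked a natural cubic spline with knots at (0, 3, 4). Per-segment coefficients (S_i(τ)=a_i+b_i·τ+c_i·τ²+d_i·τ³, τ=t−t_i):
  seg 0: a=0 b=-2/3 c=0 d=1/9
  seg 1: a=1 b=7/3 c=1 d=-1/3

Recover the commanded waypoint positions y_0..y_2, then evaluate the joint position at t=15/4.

y_0 = S_0(0) = a_0 = 0
y_1 = S_1(0) = a_1 = 1
y_2 = S_1(1) = 4
t_q=15/4 is in segment 1 (τ=3/4); S_1(τ)=203/64

y_0=0 y_1=1 y_2=4
S(15/4) = 203/64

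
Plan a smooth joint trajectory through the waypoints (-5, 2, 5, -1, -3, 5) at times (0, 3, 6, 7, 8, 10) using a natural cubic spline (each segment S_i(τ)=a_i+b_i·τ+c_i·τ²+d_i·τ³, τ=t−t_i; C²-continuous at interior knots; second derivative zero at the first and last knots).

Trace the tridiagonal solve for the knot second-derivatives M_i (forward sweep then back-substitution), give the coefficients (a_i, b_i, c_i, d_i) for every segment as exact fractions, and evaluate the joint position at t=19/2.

  seg 0: a=-5 b=3602/1929 c=0 d=899/17361
  seg 1: a=2 b=6299/1929 c=899/1929 d=-7067/17361
  seg 2: a=5 b=-9508/1929 c=-2056/643 d=4102/1929
  seg 3: a=-1 b=-9538/1929 c=2046/643 d=-458/1929
  seg 4: a=-3 b=1364/1929 c=1588/643 d=-794/1929
S(19/2) = 5731/2572

Δ: Δ0=7/3, Δ1=1, Δ2=-6, Δ3=-2, Δ4=4
row 1: diag=12, rhs=-8; c'=1/4, d'=-2/3
row 2: denom=8−3·1/4=29/4; d'=(-42−3·-2/3)/(29/4)=-160/29
row 3: denom=4−1·4/29=112/29; d'=(24−1·-160/29)/(112/29)=107/14
row 4: denom=6−1·29/112=643/112; d'=(36−1·107/14)/(643/112)=3176/643
back: M4=3176/643
back: M3=107/14−29/112·3176/643=4092/643
back: M2=-160/29−4/29·4092/643=-4112/643
back: M1=-2/3−1/4·-4112/643=1798/1929
M: M0=0, M1=1798/1929, M2=-4112/643, M3=4092/643, M4=3176/643, M5=0
seg 0: a=-5, c=M0/2=0, d=(M1−M0)/(6·3)=899/17361, b=Δ0−h0·(2M0+M1)/6=3602/1929
seg 1: a=2, c=M1/2=899/1929, d=(M2−M1)/(6·3)=-7067/17361, b=Δ1−h1·(2M1+M2)/6=6299/1929
seg 2: a=5, c=M2/2=-2056/643, d=(M3−M2)/(6·1)=4102/1929, b=Δ2−h2·(2M2+M3)/6=-9508/1929
seg 3: a=-1, c=M3/2=2046/643, d=(M4−M3)/(6·1)=-458/1929, b=Δ3−h3·(2M3+M4)/6=-9538/1929
seg 4: a=-3, c=M4/2=1588/643, d=(M5−M4)/(6·2)=-794/1929, b=Δ4−h4·(2M4+M5)/6=1364/1929
t_q=19/2 → seg 4, τ=3/2; S=-3+1364/1929·τ+1588/643·τ²+-794/1929·τ³=5731/2572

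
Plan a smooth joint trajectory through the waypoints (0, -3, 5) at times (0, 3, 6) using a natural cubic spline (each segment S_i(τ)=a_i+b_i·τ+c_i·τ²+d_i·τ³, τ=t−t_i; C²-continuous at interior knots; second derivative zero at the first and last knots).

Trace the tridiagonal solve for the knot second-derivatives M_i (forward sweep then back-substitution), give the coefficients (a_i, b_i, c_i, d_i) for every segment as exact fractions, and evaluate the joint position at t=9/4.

  seg 0: a=0 b=-23/12 c=0 d=11/108
  seg 1: a=-3 b=5/6 c=11/12 d=-11/108
S(9/4) = -807/256

Δ: Δ0=-1, Δ1=8/3
row 1: diag=12, rhs=22; c'=1/4, d'=11/6
back: M1=11/6
M: M0=0, M1=11/6, M2=0
seg 0: a=0, c=M0/2=0, d=(M1−M0)/(6·3)=11/108, b=Δ0−h0·(2M0+M1)/6=-23/12
seg 1: a=-3, c=M1/2=11/12, d=(M2−M1)/(6·3)=-11/108, b=Δ1−h1·(2M1+M2)/6=5/6
t_q=9/4 → seg 0, τ=9/4; S=0+-23/12·τ+0·τ²+11/108·τ³=-807/256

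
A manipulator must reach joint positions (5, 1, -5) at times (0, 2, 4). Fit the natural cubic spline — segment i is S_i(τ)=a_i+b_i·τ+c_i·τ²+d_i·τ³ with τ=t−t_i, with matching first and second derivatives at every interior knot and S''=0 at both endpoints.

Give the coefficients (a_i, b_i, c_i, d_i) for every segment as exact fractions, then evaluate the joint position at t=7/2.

Δ: Δ0=-2, Δ1=-3
row 1: diag=8, rhs=-6; c'=1/4, d'=-3/4
back: M1=-3/4
M: M0=0, M1=-3/4, M2=0
seg 0: a=5, c=M0/2=0, d=(M1−M0)/(6·2)=-1/16, b=Δ0−h0·(2M0+M1)/6=-7/4
seg 1: a=1, c=M1/2=-3/8, d=(M2−M1)/(6·2)=1/16, b=Δ1−h1·(2M1+M2)/6=-5/2
t_q=7/2 → seg 1, τ=3/2; S=1+-5/2·τ+-3/8·τ²+1/16·τ³=-433/128

  seg 0: a=5 b=-7/4 c=0 d=-1/16
  seg 1: a=1 b=-5/2 c=-3/8 d=1/16
S(7/2) = -433/128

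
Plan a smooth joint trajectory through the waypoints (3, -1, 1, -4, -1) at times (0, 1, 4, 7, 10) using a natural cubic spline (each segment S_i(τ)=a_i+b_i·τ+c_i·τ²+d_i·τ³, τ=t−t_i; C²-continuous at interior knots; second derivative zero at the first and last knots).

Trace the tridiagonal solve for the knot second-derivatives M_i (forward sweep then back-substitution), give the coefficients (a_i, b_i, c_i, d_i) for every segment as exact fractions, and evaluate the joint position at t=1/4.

  seg 0: a=3 b=-257/54 c=0 d=41/54
  seg 1: a=-1 b=-67/27 c=41/18 d=-199/486
  seg 2: a=1 b=7/54 c=-38/27 d=131/486
  seg 3: a=-4 b=-28/27 c=55/54 d=-55/486
S(1/4) = 2099/1152

Δ: Δ0=-4, Δ1=2/3, Δ2=-5/3, Δ3=1
row 1: diag=8, rhs=28; c'=3/8, d'=7/2
row 2: denom=12−3·3/8=87/8; d'=(-14−3·7/2)/(87/8)=-196/87
row 3: denom=12−3·8/29=324/29; d'=(16−3·-196/87)/(324/29)=55/27
back: M3=55/27
back: M2=-196/87−8/29·55/27=-76/27
back: M1=7/2−3/8·-76/27=41/9
M: M0=0, M1=41/9, M2=-76/27, M3=55/27, M4=0
seg 0: a=3, c=M0/2=0, d=(M1−M0)/(6·1)=41/54, b=Δ0−h0·(2M0+M1)/6=-257/54
seg 1: a=-1, c=M1/2=41/18, d=(M2−M1)/(6·3)=-199/486, b=Δ1−h1·(2M1+M2)/6=-67/27
seg 2: a=1, c=M2/2=-38/27, d=(M3−M2)/(6·3)=131/486, b=Δ2−h2·(2M2+M3)/6=7/54
seg 3: a=-4, c=M3/2=55/54, d=(M4−M3)/(6·3)=-55/486, b=Δ3−h3·(2M3+M4)/6=-28/27
t_q=1/4 → seg 0, τ=1/4; S=3+-257/54·τ+0·τ²+41/54·τ³=2099/1152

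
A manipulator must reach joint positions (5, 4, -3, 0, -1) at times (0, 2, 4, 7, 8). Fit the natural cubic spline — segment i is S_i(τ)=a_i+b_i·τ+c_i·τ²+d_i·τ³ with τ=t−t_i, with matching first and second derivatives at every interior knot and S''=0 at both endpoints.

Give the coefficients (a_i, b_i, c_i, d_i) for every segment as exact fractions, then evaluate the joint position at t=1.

Δ: Δ0=-1/2, Δ1=-7/2, Δ2=1, Δ3=-1
row 1: diag=8, rhs=-18; c'=1/4, d'=-9/4
row 2: denom=10−2·1/4=19/2; d'=(27−2·-9/4)/(19/2)=63/19
row 3: denom=8−3·6/19=134/19; d'=(-12−3·63/19)/(134/19)=-417/134
back: M3=-417/134
back: M2=63/19−6/19·-417/134=288/67
back: M1=-9/4−1/4·288/67=-891/268
M: M0=0, M1=-891/268, M2=288/67, M3=-417/134, M4=0
seg 0: a=5, c=M0/2=0, d=(M1−M0)/(6·2)=-297/1072, b=Δ0−h0·(2M0+M1)/6=163/268
seg 1: a=4, c=M1/2=-891/536, d=(M2−M1)/(6·2)=681/1072, b=Δ1−h1·(2M1+M2)/6=-182/67
seg 2: a=-3, c=M2/2=144/67, d=(M3−M2)/(6·3)=-331/804, b=Δ2−h2·(2M2+M3)/6=-467/268
seg 3: a=0, c=M3/2=-417/268, d=(M4−M3)/(6·1)=139/268, b=Δ3−h3·(2M3+M4)/6=5/134
t_q=1 → seg 0, τ=1; S=5+163/268·τ+0·τ²+-297/1072·τ³=5715/1072

  seg 0: a=5 b=163/268 c=0 d=-297/1072
  seg 1: a=4 b=-182/67 c=-891/536 d=681/1072
  seg 2: a=-3 b=-467/268 c=144/67 d=-331/804
  seg 3: a=0 b=5/134 c=-417/268 d=139/268
S(1) = 5715/1072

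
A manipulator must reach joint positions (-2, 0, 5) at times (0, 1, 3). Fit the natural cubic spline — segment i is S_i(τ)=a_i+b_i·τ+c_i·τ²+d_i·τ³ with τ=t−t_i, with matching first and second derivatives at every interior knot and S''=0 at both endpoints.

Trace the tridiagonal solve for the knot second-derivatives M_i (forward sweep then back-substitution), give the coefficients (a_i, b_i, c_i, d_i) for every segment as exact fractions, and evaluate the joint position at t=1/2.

Δ: Δ0=2, Δ1=5/2
row 1: diag=6, rhs=3; c'=1/3, d'=1/2
back: M1=1/2
M: M0=0, M1=1/2, M2=0
seg 0: a=-2, c=M0/2=0, d=(M1−M0)/(6·1)=1/12, b=Δ0−h0·(2M0+M1)/6=23/12
seg 1: a=0, c=M1/2=1/4, d=(M2−M1)/(6·2)=-1/24, b=Δ1−h1·(2M1+M2)/6=13/6
t_q=1/2 → seg 0, τ=1/2; S=-2+23/12·τ+0·τ²+1/12·τ³=-33/32

  seg 0: a=-2 b=23/12 c=0 d=1/12
  seg 1: a=0 b=13/6 c=1/4 d=-1/24
S(1/2) = -33/32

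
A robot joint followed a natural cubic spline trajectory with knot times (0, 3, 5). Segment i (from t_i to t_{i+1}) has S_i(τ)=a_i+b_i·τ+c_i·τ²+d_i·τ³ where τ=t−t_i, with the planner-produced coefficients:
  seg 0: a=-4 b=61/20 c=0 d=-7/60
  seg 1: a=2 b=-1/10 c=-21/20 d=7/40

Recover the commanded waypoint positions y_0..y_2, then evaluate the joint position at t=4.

y_0=-4 y_1=2 y_2=-1
S(4) = 41/40

y_0 = S_0(0) = a_0 = -4
y_1 = S_1(0) = a_1 = 2
y_2 = S_1(2) = -1
t_q=4 is in segment 1 (τ=1); S_1(τ)=41/40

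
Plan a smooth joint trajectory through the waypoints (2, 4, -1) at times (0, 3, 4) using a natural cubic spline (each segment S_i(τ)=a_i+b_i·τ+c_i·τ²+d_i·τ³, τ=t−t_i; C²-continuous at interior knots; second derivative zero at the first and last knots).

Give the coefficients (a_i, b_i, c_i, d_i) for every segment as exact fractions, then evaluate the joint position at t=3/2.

  seg 0: a=2 b=67/24 c=0 d=-17/72
  seg 1: a=4 b=-43/12 c=-17/8 d=17/24
S(3/2) = 345/64

Δ: Δ0=2/3, Δ1=-5
row 1: diag=8, rhs=-34; c'=1/8, d'=-17/4
back: M1=-17/4
M: M0=0, M1=-17/4, M2=0
seg 0: a=2, c=M0/2=0, d=(M1−M0)/(6·3)=-17/72, b=Δ0−h0·(2M0+M1)/6=67/24
seg 1: a=4, c=M1/2=-17/8, d=(M2−M1)/(6·1)=17/24, b=Δ1−h1·(2M1+M2)/6=-43/12
t_q=3/2 → seg 0, τ=3/2; S=2+67/24·τ+0·τ²+-17/72·τ³=345/64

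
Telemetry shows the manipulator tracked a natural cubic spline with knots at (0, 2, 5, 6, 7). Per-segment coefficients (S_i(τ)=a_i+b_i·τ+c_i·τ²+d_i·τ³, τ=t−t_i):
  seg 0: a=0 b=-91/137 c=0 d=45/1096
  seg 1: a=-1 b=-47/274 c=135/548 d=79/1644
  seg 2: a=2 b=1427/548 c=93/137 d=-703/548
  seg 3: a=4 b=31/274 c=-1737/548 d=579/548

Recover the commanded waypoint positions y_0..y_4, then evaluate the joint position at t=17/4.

y_0=0 y_1=-1 y_2=2 y_3=4 y_4=2
S(17/4) = 14329/35072

y_0 = S_0(0) = a_0 = 0
y_1 = S_1(0) = a_1 = -1
y_2 = S_2(0) = a_2 = 2
y_3 = S_3(0) = a_3 = 4
y_4 = S_3(1) = 2
t_q=17/4 is in segment 1 (τ=9/4); S_1(τ)=14329/35072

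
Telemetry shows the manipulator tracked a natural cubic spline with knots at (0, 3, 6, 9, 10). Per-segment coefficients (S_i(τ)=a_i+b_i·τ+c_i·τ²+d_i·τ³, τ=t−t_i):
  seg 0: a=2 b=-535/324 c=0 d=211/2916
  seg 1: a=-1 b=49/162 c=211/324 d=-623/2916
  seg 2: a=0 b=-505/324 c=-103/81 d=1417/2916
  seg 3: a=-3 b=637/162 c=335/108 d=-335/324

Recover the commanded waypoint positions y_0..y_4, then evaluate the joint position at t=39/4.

y_0=2 y_1=-1 y_2=0 y_3=-3 y_4=3
S(39/4) = 8693/6912

y_0 = S_0(0) = a_0 = 2
y_1 = S_1(0) = a_1 = -1
y_2 = S_2(0) = a_2 = 0
y_3 = S_3(0) = a_3 = -3
y_4 = S_3(1) = 3
t_q=39/4 is in segment 3 (τ=3/4); S_3(τ)=8693/6912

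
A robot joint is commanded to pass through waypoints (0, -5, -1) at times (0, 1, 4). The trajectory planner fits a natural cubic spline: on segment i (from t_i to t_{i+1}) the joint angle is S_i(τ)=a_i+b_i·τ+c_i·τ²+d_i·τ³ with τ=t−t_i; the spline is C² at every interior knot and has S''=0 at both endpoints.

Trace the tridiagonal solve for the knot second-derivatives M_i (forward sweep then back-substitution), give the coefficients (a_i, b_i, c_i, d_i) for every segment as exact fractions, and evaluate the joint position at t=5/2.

Δ: Δ0=-5, Δ1=4/3
row 1: diag=8, rhs=38; c'=3/8, d'=19/4
back: M1=19/4
M: M0=0, M1=19/4, M2=0
seg 0: a=0, c=M0/2=0, d=(M1−M0)/(6·1)=19/24, b=Δ0−h0·(2M0+M1)/6=-139/24
seg 1: a=-5, c=M1/2=19/8, d=(M2−M1)/(6·3)=-19/72, b=Δ1−h1·(2M1+M2)/6=-41/12
t_q=5/2 → seg 1, τ=3/2; S=-5+-41/12·τ+19/8·τ²+-19/72·τ³=-363/64

  seg 0: a=0 b=-139/24 c=0 d=19/24
  seg 1: a=-5 b=-41/12 c=19/8 d=-19/72
S(5/2) = -363/64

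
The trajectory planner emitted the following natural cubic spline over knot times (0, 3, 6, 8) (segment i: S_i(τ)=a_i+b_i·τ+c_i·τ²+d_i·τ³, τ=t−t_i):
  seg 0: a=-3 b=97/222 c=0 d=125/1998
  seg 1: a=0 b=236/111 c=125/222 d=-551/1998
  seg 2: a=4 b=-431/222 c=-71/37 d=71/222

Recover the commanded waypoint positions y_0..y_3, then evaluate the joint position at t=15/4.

y_0 = S_0(0) = a_0 = -3
y_1 = S_1(0) = a_1 = 0
y_2 = S_2(0) = a_2 = 4
y_3 = S_2(2) = -5
t_q=15/4 is in segment 1 (τ=3/4); S_1(τ)=8501/4736

y_0=-3 y_1=0 y_2=4 y_3=-5
S(15/4) = 8501/4736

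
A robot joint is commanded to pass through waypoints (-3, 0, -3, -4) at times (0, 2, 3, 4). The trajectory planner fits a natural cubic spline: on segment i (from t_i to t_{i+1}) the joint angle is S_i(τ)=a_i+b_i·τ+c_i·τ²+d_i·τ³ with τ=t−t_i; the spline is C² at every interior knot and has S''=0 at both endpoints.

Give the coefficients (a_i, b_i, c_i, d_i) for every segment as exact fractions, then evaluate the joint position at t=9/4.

Δ: Δ0=3/2, Δ1=-3, Δ2=-1
row 1: diag=6, rhs=-27; c'=1/6, d'=-9/2
row 2: denom=4−1·1/6=23/6; d'=(12−1·-9/2)/(23/6)=99/23
back: M2=99/23
back: M1=-9/2−1/6·99/23=-120/23
M: M0=0, M1=-120/23, M2=99/23, M3=0
seg 0: a=-3, c=M0/2=0, d=(M1−M0)/(6·2)=-10/23, b=Δ0−h0·(2M0+M1)/6=149/46
seg 1: a=0, c=M1/2=-60/23, d=(M2−M1)/(6·1)=73/46, b=Δ1−h1·(2M1+M2)/6=-91/46
seg 2: a=-3, c=M2/2=99/46, d=(M3−M2)/(6·1)=-33/46, b=Δ2−h2·(2M2+M3)/6=-56/23
t_q=9/4 → seg 1, τ=1/4; S=0+-91/46·τ+-60/23·τ²+73/46·τ³=-81/128

  seg 0: a=-3 b=149/46 c=0 d=-10/23
  seg 1: a=0 b=-91/46 c=-60/23 d=73/46
  seg 2: a=-3 b=-56/23 c=99/46 d=-33/46
S(9/4) = -81/128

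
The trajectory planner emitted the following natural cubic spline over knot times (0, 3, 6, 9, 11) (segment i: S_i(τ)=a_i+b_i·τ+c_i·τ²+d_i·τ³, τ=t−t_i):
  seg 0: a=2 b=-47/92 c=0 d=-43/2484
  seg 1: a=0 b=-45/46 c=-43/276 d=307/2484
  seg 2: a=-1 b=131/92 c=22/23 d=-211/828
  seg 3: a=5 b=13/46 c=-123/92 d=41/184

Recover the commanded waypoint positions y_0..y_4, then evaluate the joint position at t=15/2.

y_0=2 y_1=0 y_2=-1 y_3=5 y_4=2
S(15/2) = 1787/736

y_0 = S_0(0) = a_0 = 2
y_1 = S_1(0) = a_1 = 0
y_2 = S_2(0) = a_2 = -1
y_3 = S_3(0) = a_3 = 5
y_4 = S_3(2) = 2
t_q=15/2 is in segment 2 (τ=3/2); S_2(τ)=1787/736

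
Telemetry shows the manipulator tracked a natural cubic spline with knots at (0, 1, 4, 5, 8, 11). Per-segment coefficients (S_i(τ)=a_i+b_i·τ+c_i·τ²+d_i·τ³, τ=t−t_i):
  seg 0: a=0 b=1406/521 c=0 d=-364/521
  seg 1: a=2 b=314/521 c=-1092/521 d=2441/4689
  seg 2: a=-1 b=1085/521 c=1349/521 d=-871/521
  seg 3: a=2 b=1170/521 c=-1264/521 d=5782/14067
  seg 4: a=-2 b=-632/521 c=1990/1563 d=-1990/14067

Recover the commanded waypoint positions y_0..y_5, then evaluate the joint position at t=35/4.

y_0=0 y_1=2 y_2=-1 y_3=2 y_4=-2 y_5=2
S(35/4) = -37567/16672

y_0 = S_0(0) = a_0 = 0
y_1 = S_1(0) = a_1 = 2
y_2 = S_2(0) = a_2 = -1
y_3 = S_3(0) = a_3 = 2
y_4 = S_4(0) = a_4 = -2
y_5 = S_4(3) = 2
t_q=35/4 is in segment 4 (τ=3/4); S_4(τ)=-37567/16672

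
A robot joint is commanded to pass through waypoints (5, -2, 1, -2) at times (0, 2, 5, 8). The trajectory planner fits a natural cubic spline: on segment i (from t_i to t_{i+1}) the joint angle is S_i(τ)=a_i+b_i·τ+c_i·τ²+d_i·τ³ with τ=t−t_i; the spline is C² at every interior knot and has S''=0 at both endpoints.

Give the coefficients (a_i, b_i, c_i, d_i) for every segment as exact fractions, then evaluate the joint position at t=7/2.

Δ: Δ0=-7/2, Δ1=1, Δ2=-1
row 1: diag=10, rhs=27; c'=3/10, d'=27/10
row 2: denom=12−3·3/10=111/10; d'=(-12−3·27/10)/(111/10)=-67/37
back: M2=-67/37
back: M1=27/10−3/10·-67/37=120/37
M: M0=0, M1=120/37, M2=-67/37, M3=0
seg 0: a=5, c=M0/2=0, d=(M1−M0)/(6·2)=10/37, b=Δ0−h0·(2M0+M1)/6=-339/74
seg 1: a=-2, c=M1/2=60/37, d=(M2−M1)/(6·3)=-187/666, b=Δ1−h1·(2M1+M2)/6=-99/74
seg 2: a=1, c=M2/2=-67/74, d=(M3−M2)/(6·3)=67/666, b=Δ2−h2·(2M2+M3)/6=30/37
t_q=7/2 → seg 1, τ=3/2; S=-2+-99/74·τ+60/37·τ²+-187/666·τ³=-773/592

  seg 0: a=5 b=-339/74 c=0 d=10/37
  seg 1: a=-2 b=-99/74 c=60/37 d=-187/666
  seg 2: a=1 b=30/37 c=-67/74 d=67/666
S(7/2) = -773/592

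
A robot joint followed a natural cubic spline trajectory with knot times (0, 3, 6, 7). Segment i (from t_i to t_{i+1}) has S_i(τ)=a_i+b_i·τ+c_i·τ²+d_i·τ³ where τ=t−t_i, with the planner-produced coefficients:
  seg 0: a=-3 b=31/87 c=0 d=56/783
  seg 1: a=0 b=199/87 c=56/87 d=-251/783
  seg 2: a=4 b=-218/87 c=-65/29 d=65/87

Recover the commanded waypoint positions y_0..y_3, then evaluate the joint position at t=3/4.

y_0 = S_0(0) = a_0 = -3
y_1 = S_1(0) = a_1 = 0
y_2 = S_2(0) = a_2 = 4
y_3 = S_2(1) = 0
t_q=3/4 is in segment 0 (τ=3/4); S_0(τ)=-627/232

y_0=-3 y_1=0 y_2=4 y_3=0
S(3/4) = -627/232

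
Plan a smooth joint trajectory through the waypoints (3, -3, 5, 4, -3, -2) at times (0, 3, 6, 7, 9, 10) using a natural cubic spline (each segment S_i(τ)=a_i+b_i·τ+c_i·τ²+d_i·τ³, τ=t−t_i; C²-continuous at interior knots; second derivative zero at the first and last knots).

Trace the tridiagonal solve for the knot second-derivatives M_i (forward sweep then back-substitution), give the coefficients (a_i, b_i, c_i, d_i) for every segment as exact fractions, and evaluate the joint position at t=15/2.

Δ: Δ0=-2, Δ1=8/3, Δ2=-1, Δ3=-7/2, Δ4=1
row 1: diag=12, rhs=28; c'=1/4, d'=7/3
row 2: denom=8−3·1/4=29/4; d'=(-22−3·7/3)/(29/4)=-4
row 3: denom=6−1·4/29=170/29; d'=(-15−1·-4)/(170/29)=-319/170
row 4: denom=6−2·29/85=452/85; d'=(27−2·-319/170)/(452/85)=1307/226
back: M4=1307/226
back: M3=-319/170−29/85·1307/226=-435/113
back: M2=-4−4/29·-435/113=-392/113
back: M1=7/3−1/4·-392/113=1085/339
M: M0=0, M1=1085/339, M2=-392/113, M3=-435/113, M4=1307/226, M5=0
seg 0: a=3, c=M0/2=0, d=(M1−M0)/(6·3)=1085/6102, b=Δ0−h0·(2M0+M1)/6=-2441/678
seg 1: a=-3, c=M1/2=1085/678, d=(M2−M1)/(6·3)=-2261/6102, b=Δ1−h1·(2M1+M2)/6=407/339
seg 2: a=5, c=M2/2=-196/113, d=(M3−M2)/(6·1)=-43/678, b=Δ2−h2·(2M2+M3)/6=541/678
seg 3: a=4, c=M3/2=-435/226, d=(M4−M3)/(6·2)=2177/2712, b=Δ3−h3·(2M3+M4)/6=-970/339
seg 4: a=-3, c=M4/2=1307/452, d=(M5−M4)/(6·1)=-1307/1356, b=Δ4−h4·(2M4+M5)/6=-629/678
t_q=15/2 → seg 3, τ=1/2; S=4+-970/339·τ+-435/226·τ²+2177/2712·τ³=15827/7232

  seg 0: a=3 b=-2441/678 c=0 d=1085/6102
  seg 1: a=-3 b=407/339 c=1085/678 d=-2261/6102
  seg 2: a=5 b=541/678 c=-196/113 d=-43/678
  seg 3: a=4 b=-970/339 c=-435/226 d=2177/2712
  seg 4: a=-3 b=-629/678 c=1307/452 d=-1307/1356
S(15/2) = 15827/7232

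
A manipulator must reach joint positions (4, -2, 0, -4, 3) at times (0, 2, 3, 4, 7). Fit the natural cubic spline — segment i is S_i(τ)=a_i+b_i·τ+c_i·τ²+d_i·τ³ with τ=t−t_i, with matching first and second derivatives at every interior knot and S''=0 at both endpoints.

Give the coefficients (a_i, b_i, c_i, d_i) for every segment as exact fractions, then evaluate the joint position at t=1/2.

  seg 0: a=4 b=-1429/267 c=0 d=157/267
  seg 1: a=-2 b=455/267 c=314/89 d=-863/267
  seg 2: a=0 b=-250/267 c=-549/89 d=829/267
  seg 3: a=-4 b=-1057/267 c=280/89 d=-280/801
S(1/2) = 995/712

Δ: Δ0=-3, Δ1=2, Δ2=-4, Δ3=7/3
row 1: diag=6, rhs=30; c'=1/6, d'=5
row 2: denom=4−1·1/6=23/6; d'=(-36−1·5)/(23/6)=-246/23
row 3: denom=8−1·6/23=178/23; d'=(38−1·-246/23)/(178/23)=560/89
back: M3=560/89
back: M2=-246/23−6/23·560/89=-1098/89
back: M1=5−1/6·-1098/89=628/89
M: M0=0, M1=628/89, M2=-1098/89, M3=560/89, M4=0
seg 0: a=4, c=M0/2=0, d=(M1−M0)/(6·2)=157/267, b=Δ0−h0·(2M0+M1)/6=-1429/267
seg 1: a=-2, c=M1/2=314/89, d=(M2−M1)/(6·1)=-863/267, b=Δ1−h1·(2M1+M2)/6=455/267
seg 2: a=0, c=M2/2=-549/89, d=(M3−M2)/(6·1)=829/267, b=Δ2−h2·(2M2+M3)/6=-250/267
seg 3: a=-4, c=M3/2=280/89, d=(M4−M3)/(6·3)=-280/801, b=Δ3−h3·(2M3+M4)/6=-1057/267
t_q=1/2 → seg 0, τ=1/2; S=4+-1429/267·τ+0·τ²+157/267·τ³=995/712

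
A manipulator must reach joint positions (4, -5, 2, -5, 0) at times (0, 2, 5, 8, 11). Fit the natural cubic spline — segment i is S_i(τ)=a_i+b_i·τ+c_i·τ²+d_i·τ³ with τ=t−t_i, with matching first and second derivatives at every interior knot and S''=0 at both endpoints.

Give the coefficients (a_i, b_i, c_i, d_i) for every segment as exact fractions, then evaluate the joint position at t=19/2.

  seg 0: a=4 b=-1307/207 c=0 d=751/1656
  seg 1: a=-5 b=-361/414 c=751/276 d=-4105/7452
  seg 2: a=2 b=481/828 c=-463/207 d=3143/7452
  seg 3: a=-5 b=-601/414 c=1291/828 d=-1291/7452
S(19/2) = -3131/736

Δ: Δ0=-9/2, Δ1=7/3, Δ2=-7/3, Δ3=5/3
row 1: diag=10, rhs=41; c'=3/10, d'=41/10
row 2: denom=12−3·3/10=111/10; d'=(-28−3·41/10)/(111/10)=-403/111
row 3: denom=12−3·10/37=414/37; d'=(24−3·-403/111)/(414/37)=1291/414
back: M3=1291/414
back: M2=-403/111−10/37·1291/414=-926/207
back: M1=41/10−3/10·-926/207=751/138
M: M0=0, M1=751/138, M2=-926/207, M3=1291/414, M4=0
seg 0: a=4, c=M0/2=0, d=(M1−M0)/(6·2)=751/1656, b=Δ0−h0·(2M0+M1)/6=-1307/207
seg 1: a=-5, c=M1/2=751/276, d=(M2−M1)/(6·3)=-4105/7452, b=Δ1−h1·(2M1+M2)/6=-361/414
seg 2: a=2, c=M2/2=-463/207, d=(M3−M2)/(6·3)=3143/7452, b=Δ2−h2·(2M2+M3)/6=481/828
seg 3: a=-5, c=M3/2=1291/828, d=(M4−M3)/(6·3)=-1291/7452, b=Δ3−h3·(2M3+M4)/6=-601/414
t_q=19/2 → seg 3, τ=3/2; S=-5+-601/414·τ+1291/828·τ²+-1291/7452·τ³=-3131/736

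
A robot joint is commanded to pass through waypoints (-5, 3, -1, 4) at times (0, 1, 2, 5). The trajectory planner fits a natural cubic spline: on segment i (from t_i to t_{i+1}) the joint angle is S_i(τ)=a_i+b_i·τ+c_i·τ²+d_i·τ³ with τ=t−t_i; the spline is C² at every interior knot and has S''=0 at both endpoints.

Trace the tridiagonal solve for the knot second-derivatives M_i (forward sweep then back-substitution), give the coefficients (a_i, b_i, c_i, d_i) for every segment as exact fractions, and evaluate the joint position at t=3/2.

  seg 0: a=-5 b=1049/93 c=0 d=-305/93
  seg 1: a=3 b=134/93 c=-305/31 d=409/93
  seg 2: a=-1 b=-469/93 c=104/31 d=-104/279
S(3/2) = 449/248

Δ: Δ0=8, Δ1=-4, Δ2=5/3
row 1: diag=4, rhs=-72; c'=1/4, d'=-18
row 2: denom=8−1·1/4=31/4; d'=(34−1·-18)/(31/4)=208/31
back: M2=208/31
back: M1=-18−1/4·208/31=-610/31
M: M0=0, M1=-610/31, M2=208/31, M3=0
seg 0: a=-5, c=M0/2=0, d=(M1−M0)/(6·1)=-305/93, b=Δ0−h0·(2M0+M1)/6=1049/93
seg 1: a=3, c=M1/2=-305/31, d=(M2−M1)/(6·1)=409/93, b=Δ1−h1·(2M1+M2)/6=134/93
seg 2: a=-1, c=M2/2=104/31, d=(M3−M2)/(6·3)=-104/279, b=Δ2−h2·(2M2+M3)/6=-469/93
t_q=3/2 → seg 1, τ=1/2; S=3+134/93·τ+-305/31·τ²+409/93·τ³=449/248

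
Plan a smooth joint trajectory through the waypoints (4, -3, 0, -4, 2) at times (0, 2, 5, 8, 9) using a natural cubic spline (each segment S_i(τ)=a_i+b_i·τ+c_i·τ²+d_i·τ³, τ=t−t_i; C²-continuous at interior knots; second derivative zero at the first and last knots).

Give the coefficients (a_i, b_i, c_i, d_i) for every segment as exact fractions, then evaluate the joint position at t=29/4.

  seg 0: a=4 b=-1910/399 c=0 d=1027/3192
  seg 1: a=-3 b=-739/798 c=1027/532 d=-6169/14364
  seg 2: a=0 b=-1499/1596 c=-772/399 d=8635/14364
  seg 3: a=-4 b=2939/798 c=1849/532 d=-1849/1596
S(29/4) = -9069/1792

Δ: Δ0=-7/2, Δ1=1, Δ2=-4/3, Δ3=6
row 1: diag=10, rhs=27; c'=3/10, d'=27/10
row 2: denom=12−3·3/10=111/10; d'=(-14−3·27/10)/(111/10)=-221/111
row 3: denom=8−3·10/37=266/37; d'=(44−3·-221/111)/(266/37)=1849/266
back: M3=1849/266
back: M2=-221/111−10/37·1849/266=-1544/399
back: M1=27/10−3/10·-1544/399=1027/266
M: M0=0, M1=1027/266, M2=-1544/399, M3=1849/266, M4=0
seg 0: a=4, c=M0/2=0, d=(M1−M0)/(6·2)=1027/3192, b=Δ0−h0·(2M0+M1)/6=-1910/399
seg 1: a=-3, c=M1/2=1027/532, d=(M2−M1)/(6·3)=-6169/14364, b=Δ1−h1·(2M1+M2)/6=-739/798
seg 2: a=0, c=M2/2=-772/399, d=(M3−M2)/(6·3)=8635/14364, b=Δ2−h2·(2M2+M3)/6=-1499/1596
seg 3: a=-4, c=M3/2=1849/532, d=(M4−M3)/(6·1)=-1849/1596, b=Δ3−h3·(2M3+M4)/6=2939/798
t_q=29/4 → seg 2, τ=9/4; S=0+-1499/1596·τ+-772/399·τ²+8635/14364·τ³=-9069/1792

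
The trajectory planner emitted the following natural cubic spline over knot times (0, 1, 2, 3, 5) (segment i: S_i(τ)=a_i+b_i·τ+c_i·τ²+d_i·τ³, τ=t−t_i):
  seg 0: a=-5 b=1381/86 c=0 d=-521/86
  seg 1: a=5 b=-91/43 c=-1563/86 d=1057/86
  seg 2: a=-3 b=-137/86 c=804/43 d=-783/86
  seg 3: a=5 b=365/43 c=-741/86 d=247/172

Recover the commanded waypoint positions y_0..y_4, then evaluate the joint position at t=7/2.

y_0 = S_0(0) = a_0 = -5
y_1 = S_1(0) = a_1 = 5
y_2 = S_2(0) = a_2 = -3
y_3 = S_3(0) = a_3 = 5
y_4 = S_3(2) = -1
t_q=7/2 is in segment 3 (τ=1/2); S_3(τ)=10003/1376

y_0=-5 y_1=5 y_2=-3 y_3=5 y_4=-1
S(7/2) = 10003/1376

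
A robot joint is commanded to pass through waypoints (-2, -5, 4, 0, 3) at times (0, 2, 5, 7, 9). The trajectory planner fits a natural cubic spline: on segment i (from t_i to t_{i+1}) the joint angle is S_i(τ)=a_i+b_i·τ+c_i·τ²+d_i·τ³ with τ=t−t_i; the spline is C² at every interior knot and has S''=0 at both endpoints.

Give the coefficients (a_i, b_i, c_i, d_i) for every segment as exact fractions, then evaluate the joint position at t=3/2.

Δ: Δ0=-3/2, Δ1=3, Δ2=-2, Δ3=3/2
row 1: diag=10, rhs=27; c'=3/10, d'=27/10
row 2: denom=10−3·3/10=91/10; d'=(-30−3·27/10)/(91/10)=-381/91
row 3: denom=8−2·20/91=688/91; d'=(21−2·-381/91)/(688/91)=2673/688
back: M3=2673/688
back: M2=-381/91−20/91·2673/688=-867/172
back: M1=27/10−3/10·-867/172=1449/344
M: M0=0, M1=1449/344, M2=-867/172, M3=2673/688, M4=0
seg 0: a=-2, c=M0/2=0, d=(M1−M0)/(6·2)=483/1376, b=Δ0−h0·(2M0+M1)/6=-999/344
seg 1: a=-5, c=M1/2=1449/688, d=(M2−M1)/(6·3)=-1061/2064, b=Δ1−h1·(2M1+M2)/6=225/172
seg 2: a=4, c=M2/2=-867/344, d=(M3−M2)/(6·2)=2047/2752, b=Δ2−h2·(2M2+M3)/6=45/688
seg 3: a=0, c=M3/2=2673/1376, d=(M4−M3)/(6·2)=-891/2752, b=Δ3−h3·(2M3+M4)/6=-375/344
t_q=3/2 → seg 0, τ=3/2; S=-2+-999/344·τ+0·τ²+483/1376·τ³=-56927/11008

  seg 0: a=-2 b=-999/344 c=0 d=483/1376
  seg 1: a=-5 b=225/172 c=1449/688 d=-1061/2064
  seg 2: a=4 b=45/688 c=-867/344 d=2047/2752
  seg 3: a=0 b=-375/344 c=2673/1376 d=-891/2752
S(3/2) = -56927/11008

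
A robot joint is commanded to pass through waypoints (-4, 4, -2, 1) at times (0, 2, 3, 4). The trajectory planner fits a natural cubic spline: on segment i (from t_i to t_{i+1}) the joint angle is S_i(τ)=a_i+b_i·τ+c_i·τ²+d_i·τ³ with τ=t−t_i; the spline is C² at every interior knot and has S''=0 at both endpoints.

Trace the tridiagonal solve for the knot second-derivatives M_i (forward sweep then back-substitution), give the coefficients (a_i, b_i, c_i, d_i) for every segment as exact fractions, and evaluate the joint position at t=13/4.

Δ: Δ0=4, Δ1=-6, Δ2=3
row 1: diag=6, rhs=-60; c'=1/6, d'=-10
row 2: denom=4−1·1/6=23/6; d'=(54−1·-10)/(23/6)=384/23
back: M2=384/23
back: M1=-10−1/6·384/23=-294/23
M: M0=0, M1=-294/23, M2=384/23, M3=0
seg 0: a=-4, c=M0/2=0, d=(M1−M0)/(6·2)=-49/46, b=Δ0−h0·(2M0+M1)/6=190/23
seg 1: a=4, c=M1/2=-147/23, d=(M2−M1)/(6·1)=113/23, b=Δ1−h1·(2M1+M2)/6=-104/23
seg 2: a=-2, c=M2/2=192/23, d=(M3−M2)/(6·1)=-64/23, b=Δ2−h2·(2M2+M3)/6=-59/23
t_q=13/4 → seg 2, τ=1/4; S=-2+-59/23·τ+192/23·τ²+-64/23·τ³=-199/92

  seg 0: a=-4 b=190/23 c=0 d=-49/46
  seg 1: a=4 b=-104/23 c=-147/23 d=113/23
  seg 2: a=-2 b=-59/23 c=192/23 d=-64/23
S(13/4) = -199/92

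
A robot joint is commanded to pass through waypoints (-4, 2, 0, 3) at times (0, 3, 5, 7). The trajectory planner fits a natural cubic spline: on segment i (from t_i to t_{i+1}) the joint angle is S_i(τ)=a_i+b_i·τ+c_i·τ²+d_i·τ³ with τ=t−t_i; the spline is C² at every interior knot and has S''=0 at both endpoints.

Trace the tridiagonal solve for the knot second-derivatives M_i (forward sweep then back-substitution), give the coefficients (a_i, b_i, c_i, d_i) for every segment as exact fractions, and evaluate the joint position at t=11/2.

  seg 0: a=-4 b=239/76 c=0 d=-29/228
  seg 1: a=2 b=-11/38 c=-87/76 d=15/38
  seg 2: a=0 b=-5/38 c=93/76 d=-31/152
S(11/2) = 261/1216

Δ: Δ0=2, Δ1=-1, Δ2=3/2
row 1: diag=10, rhs=-18; c'=1/5, d'=-9/5
row 2: denom=8−2·1/5=38/5; d'=(15−2·-9/5)/(38/5)=93/38
back: M2=93/38
back: M1=-9/5−1/5·93/38=-87/38
M: M0=0, M1=-87/38, M2=93/38, M3=0
seg 0: a=-4, c=M0/2=0, d=(M1−M0)/(6·3)=-29/228, b=Δ0−h0·(2M0+M1)/6=239/76
seg 1: a=2, c=M1/2=-87/76, d=(M2−M1)/(6·2)=15/38, b=Δ1−h1·(2M1+M2)/6=-11/38
seg 2: a=0, c=M2/2=93/76, d=(M3−M2)/(6·2)=-31/152, b=Δ2−h2·(2M2+M3)/6=-5/38
t_q=11/2 → seg 2, τ=1/2; S=0+-5/38·τ+93/76·τ²+-31/152·τ³=261/1216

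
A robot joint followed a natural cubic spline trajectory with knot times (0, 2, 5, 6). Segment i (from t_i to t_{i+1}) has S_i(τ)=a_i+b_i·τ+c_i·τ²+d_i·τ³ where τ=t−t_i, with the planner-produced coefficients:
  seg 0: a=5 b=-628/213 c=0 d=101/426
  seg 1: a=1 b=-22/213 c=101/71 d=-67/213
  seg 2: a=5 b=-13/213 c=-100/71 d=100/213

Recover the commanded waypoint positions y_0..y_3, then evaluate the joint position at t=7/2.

y_0 = S_0(0) = a_0 = 5
y_1 = S_1(0) = a_1 = 1
y_2 = S_2(0) = a_2 = 5
y_3 = S_2(1) = 4
t_q=7/2 is in segment 1 (τ=3/2); S_1(τ)=1695/568

y_0=5 y_1=1 y_2=5 y_3=4
S(7/2) = 1695/568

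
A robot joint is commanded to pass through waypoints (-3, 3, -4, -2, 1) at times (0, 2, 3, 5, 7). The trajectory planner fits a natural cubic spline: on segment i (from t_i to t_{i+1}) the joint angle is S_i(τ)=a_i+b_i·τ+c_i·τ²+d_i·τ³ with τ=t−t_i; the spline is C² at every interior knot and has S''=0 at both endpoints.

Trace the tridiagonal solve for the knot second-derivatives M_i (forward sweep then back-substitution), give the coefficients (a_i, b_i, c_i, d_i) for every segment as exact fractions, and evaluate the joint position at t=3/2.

  seg 0: a=-3 b=887/128 c=0 d=-503/512
  seg 1: a=3 b=-311/64 c=-1509/256 d=961/256
  seg 2: a=-4 b=-1379/256 c=687/128 d=-1113/1024
  seg 3: a=-2 b=389/128 c=-591/512 d=197/1024
S(3/2) = 16707/4096

Δ: Δ0=3, Δ1=-7, Δ2=1, Δ3=3/2
row 1: diag=6, rhs=-60; c'=1/6, d'=-10
row 2: denom=6−1·1/6=35/6; d'=(48−1·-10)/(35/6)=348/35
row 3: denom=8−2·12/35=256/35; d'=(3−2·348/35)/(256/35)=-591/256
back: M3=-591/256
back: M2=348/35−12/35·-591/256=687/64
back: M1=-10−1/6·687/64=-1509/128
M: M0=0, M1=-1509/128, M2=687/64, M3=-591/256, M4=0
seg 0: a=-3, c=M0/2=0, d=(M1−M0)/(6·2)=-503/512, b=Δ0−h0·(2M0+M1)/6=887/128
seg 1: a=3, c=M1/2=-1509/256, d=(M2−M1)/(6·1)=961/256, b=Δ1−h1·(2M1+M2)/6=-311/64
seg 2: a=-4, c=M2/2=687/128, d=(M3−M2)/(6·2)=-1113/1024, b=Δ2−h2·(2M2+M3)/6=-1379/256
seg 3: a=-2, c=M3/2=-591/512, d=(M4−M3)/(6·2)=197/1024, b=Δ3−h3·(2M3+M4)/6=389/128
t_q=3/2 → seg 0, τ=3/2; S=-3+887/128·τ+0·τ²+-503/512·τ³=16707/4096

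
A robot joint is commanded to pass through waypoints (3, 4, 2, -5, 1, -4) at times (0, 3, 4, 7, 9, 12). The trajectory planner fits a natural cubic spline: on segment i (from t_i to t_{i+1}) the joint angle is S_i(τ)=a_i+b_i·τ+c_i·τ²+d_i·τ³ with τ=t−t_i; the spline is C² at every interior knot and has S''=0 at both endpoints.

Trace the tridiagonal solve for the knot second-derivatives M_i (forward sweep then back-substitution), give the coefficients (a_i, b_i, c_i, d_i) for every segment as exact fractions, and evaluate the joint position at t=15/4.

Δ: Δ0=1/3, Δ1=-2, Δ2=-7/3, Δ3=3, Δ4=-5/3
row 1: diag=8, rhs=-14; c'=1/8, d'=-7/4
row 2: denom=8−1·1/8=63/8; d'=(-2−1·-7/4)/(63/8)=-2/63
row 3: denom=10−3·8/21=62/7; d'=(32−3·-2/63)/(62/7)=337/93
row 4: denom=10−2·7/31=296/31; d'=(-28−2·337/93)/(296/31)=-1639/444
back: M4=-1639/444
back: M3=337/93−7/31·-1639/444=1979/444
back: M2=-2/63−8/21·1979/444=-64/37
back: M1=-7/4−1/8·-64/37=-227/148
M: M0=0, M1=-227/148, M2=-64/37, M3=1979/444, M4=-1639/444, M5=0
seg 0: a=3, c=M0/2=0, d=(M1−M0)/(6·3)=-227/2664, b=Δ0−h0·(2M0+M1)/6=977/888
seg 1: a=4, c=M1/2=-227/296, d=(M2−M1)/(6·1)=-29/888, b=Δ1−h1·(2M1+M2)/6=-533/444
seg 2: a=2, c=M2/2=-32/37, d=(M3−M2)/(6·3)=2747/7992, b=Δ2−h2·(2M2+M3)/6=-2515/888
seg 3: a=-5, c=M3/2=1979/888, d=(M4−M3)/(6·2)=-201/296, b=Δ3−h3·(2M3+M4)/6=559/444
seg 4: a=1, c=M4/2=-1639/888, d=(M5−M4)/(6·3)=1639/7992, b=Δ4−h4·(2M4+M5)/6=899/444
t_q=15/4 → seg 1, τ=3/4; S=4+-533/444·τ+-227/296·τ²+-29/888·τ³=50287/18944

  seg 0: a=3 b=977/888 c=0 d=-227/2664
  seg 1: a=4 b=-533/444 c=-227/296 d=-29/888
  seg 2: a=2 b=-2515/888 c=-32/37 d=2747/7992
  seg 3: a=-5 b=559/444 c=1979/888 d=-201/296
  seg 4: a=1 b=899/444 c=-1639/888 d=1639/7992
S(15/4) = 50287/18944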